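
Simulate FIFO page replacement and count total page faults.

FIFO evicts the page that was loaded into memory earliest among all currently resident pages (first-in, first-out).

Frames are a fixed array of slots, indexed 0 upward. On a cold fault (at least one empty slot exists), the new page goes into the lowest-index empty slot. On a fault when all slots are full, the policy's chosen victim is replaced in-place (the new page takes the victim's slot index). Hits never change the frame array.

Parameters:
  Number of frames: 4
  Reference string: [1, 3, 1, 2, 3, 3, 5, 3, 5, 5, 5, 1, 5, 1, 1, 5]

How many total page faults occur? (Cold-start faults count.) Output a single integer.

Step 0: ref 1 → FAULT, frames=[1,-,-,-]
Step 1: ref 3 → FAULT, frames=[1,3,-,-]
Step 2: ref 1 → HIT, frames=[1,3,-,-]
Step 3: ref 2 → FAULT, frames=[1,3,2,-]
Step 4: ref 3 → HIT, frames=[1,3,2,-]
Step 5: ref 3 → HIT, frames=[1,3,2,-]
Step 6: ref 5 → FAULT, frames=[1,3,2,5]
Step 7: ref 3 → HIT, frames=[1,3,2,5]
Step 8: ref 5 → HIT, frames=[1,3,2,5]
Step 9: ref 5 → HIT, frames=[1,3,2,5]
Step 10: ref 5 → HIT, frames=[1,3,2,5]
Step 11: ref 1 → HIT, frames=[1,3,2,5]
Step 12: ref 5 → HIT, frames=[1,3,2,5]
Step 13: ref 1 → HIT, frames=[1,3,2,5]
Step 14: ref 1 → HIT, frames=[1,3,2,5]
Step 15: ref 5 → HIT, frames=[1,3,2,5]
Total faults: 4

Answer: 4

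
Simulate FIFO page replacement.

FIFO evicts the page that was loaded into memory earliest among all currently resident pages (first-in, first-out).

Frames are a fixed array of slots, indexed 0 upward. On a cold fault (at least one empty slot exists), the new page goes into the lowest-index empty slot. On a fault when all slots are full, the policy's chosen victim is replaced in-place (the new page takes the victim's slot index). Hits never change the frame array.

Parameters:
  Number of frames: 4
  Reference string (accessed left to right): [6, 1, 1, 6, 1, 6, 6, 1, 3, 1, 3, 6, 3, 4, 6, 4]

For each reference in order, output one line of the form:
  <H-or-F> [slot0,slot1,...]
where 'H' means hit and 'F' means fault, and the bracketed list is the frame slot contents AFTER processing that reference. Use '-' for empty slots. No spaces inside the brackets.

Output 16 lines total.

F [6,-,-,-]
F [6,1,-,-]
H [6,1,-,-]
H [6,1,-,-]
H [6,1,-,-]
H [6,1,-,-]
H [6,1,-,-]
H [6,1,-,-]
F [6,1,3,-]
H [6,1,3,-]
H [6,1,3,-]
H [6,1,3,-]
H [6,1,3,-]
F [6,1,3,4]
H [6,1,3,4]
H [6,1,3,4]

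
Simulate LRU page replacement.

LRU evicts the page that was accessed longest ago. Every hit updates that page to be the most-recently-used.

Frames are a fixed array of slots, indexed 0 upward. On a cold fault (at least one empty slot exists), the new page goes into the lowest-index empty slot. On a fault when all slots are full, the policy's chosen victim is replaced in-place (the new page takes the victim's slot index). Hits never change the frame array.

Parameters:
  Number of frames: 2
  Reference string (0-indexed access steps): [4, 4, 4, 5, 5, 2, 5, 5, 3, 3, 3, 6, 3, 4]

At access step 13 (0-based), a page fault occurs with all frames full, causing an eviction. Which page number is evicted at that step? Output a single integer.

Step 0: ref 4 -> FAULT, frames=[4,-]
Step 1: ref 4 -> HIT, frames=[4,-]
Step 2: ref 4 -> HIT, frames=[4,-]
Step 3: ref 5 -> FAULT, frames=[4,5]
Step 4: ref 5 -> HIT, frames=[4,5]
Step 5: ref 2 -> FAULT, evict 4, frames=[2,5]
Step 6: ref 5 -> HIT, frames=[2,5]
Step 7: ref 5 -> HIT, frames=[2,5]
Step 8: ref 3 -> FAULT, evict 2, frames=[3,5]
Step 9: ref 3 -> HIT, frames=[3,5]
Step 10: ref 3 -> HIT, frames=[3,5]
Step 11: ref 6 -> FAULT, evict 5, frames=[3,6]
Step 12: ref 3 -> HIT, frames=[3,6]
Step 13: ref 4 -> FAULT, evict 6, frames=[3,4]
At step 13: evicted page 6

Answer: 6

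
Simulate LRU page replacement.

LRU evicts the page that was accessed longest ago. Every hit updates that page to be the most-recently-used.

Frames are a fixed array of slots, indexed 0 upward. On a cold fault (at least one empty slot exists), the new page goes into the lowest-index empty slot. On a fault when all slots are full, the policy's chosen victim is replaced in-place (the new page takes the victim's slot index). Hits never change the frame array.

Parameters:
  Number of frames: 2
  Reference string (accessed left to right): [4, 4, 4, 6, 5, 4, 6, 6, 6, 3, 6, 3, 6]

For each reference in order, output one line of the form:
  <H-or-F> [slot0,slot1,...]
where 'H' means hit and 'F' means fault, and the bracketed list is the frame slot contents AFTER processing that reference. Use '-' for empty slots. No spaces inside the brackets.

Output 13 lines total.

F [4,-]
H [4,-]
H [4,-]
F [4,6]
F [5,6]
F [5,4]
F [6,4]
H [6,4]
H [6,4]
F [6,3]
H [6,3]
H [6,3]
H [6,3]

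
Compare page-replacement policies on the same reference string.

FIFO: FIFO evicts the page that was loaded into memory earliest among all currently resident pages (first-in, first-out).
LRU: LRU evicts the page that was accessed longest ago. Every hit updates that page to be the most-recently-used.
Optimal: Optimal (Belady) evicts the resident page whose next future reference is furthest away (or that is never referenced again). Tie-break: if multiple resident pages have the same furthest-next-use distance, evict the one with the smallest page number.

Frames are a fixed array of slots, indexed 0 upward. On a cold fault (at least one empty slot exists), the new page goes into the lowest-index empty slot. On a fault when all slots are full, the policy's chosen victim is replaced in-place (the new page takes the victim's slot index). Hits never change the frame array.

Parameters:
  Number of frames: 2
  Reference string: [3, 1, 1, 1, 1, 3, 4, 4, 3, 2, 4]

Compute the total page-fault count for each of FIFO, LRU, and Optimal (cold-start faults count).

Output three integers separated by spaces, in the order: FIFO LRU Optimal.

Answer: 6 5 4

Derivation:
--- FIFO ---
  step 0: ref 3 -> FAULT, frames=[3,-] (faults so far: 1)
  step 1: ref 1 -> FAULT, frames=[3,1] (faults so far: 2)
  step 2: ref 1 -> HIT, frames=[3,1] (faults so far: 2)
  step 3: ref 1 -> HIT, frames=[3,1] (faults so far: 2)
  step 4: ref 1 -> HIT, frames=[3,1] (faults so far: 2)
  step 5: ref 3 -> HIT, frames=[3,1] (faults so far: 2)
  step 6: ref 4 -> FAULT, evict 3, frames=[4,1] (faults so far: 3)
  step 7: ref 4 -> HIT, frames=[4,1] (faults so far: 3)
  step 8: ref 3 -> FAULT, evict 1, frames=[4,3] (faults so far: 4)
  step 9: ref 2 -> FAULT, evict 4, frames=[2,3] (faults so far: 5)
  step 10: ref 4 -> FAULT, evict 3, frames=[2,4] (faults so far: 6)
  FIFO total faults: 6
--- LRU ---
  step 0: ref 3 -> FAULT, frames=[3,-] (faults so far: 1)
  step 1: ref 1 -> FAULT, frames=[3,1] (faults so far: 2)
  step 2: ref 1 -> HIT, frames=[3,1] (faults so far: 2)
  step 3: ref 1 -> HIT, frames=[3,1] (faults so far: 2)
  step 4: ref 1 -> HIT, frames=[3,1] (faults so far: 2)
  step 5: ref 3 -> HIT, frames=[3,1] (faults so far: 2)
  step 6: ref 4 -> FAULT, evict 1, frames=[3,4] (faults so far: 3)
  step 7: ref 4 -> HIT, frames=[3,4] (faults so far: 3)
  step 8: ref 3 -> HIT, frames=[3,4] (faults so far: 3)
  step 9: ref 2 -> FAULT, evict 4, frames=[3,2] (faults so far: 4)
  step 10: ref 4 -> FAULT, evict 3, frames=[4,2] (faults so far: 5)
  LRU total faults: 5
--- Optimal ---
  step 0: ref 3 -> FAULT, frames=[3,-] (faults so far: 1)
  step 1: ref 1 -> FAULT, frames=[3,1] (faults so far: 2)
  step 2: ref 1 -> HIT, frames=[3,1] (faults so far: 2)
  step 3: ref 1 -> HIT, frames=[3,1] (faults so far: 2)
  step 4: ref 1 -> HIT, frames=[3,1] (faults so far: 2)
  step 5: ref 3 -> HIT, frames=[3,1] (faults so far: 2)
  step 6: ref 4 -> FAULT, evict 1, frames=[3,4] (faults so far: 3)
  step 7: ref 4 -> HIT, frames=[3,4] (faults so far: 3)
  step 8: ref 3 -> HIT, frames=[3,4] (faults so far: 3)
  step 9: ref 2 -> FAULT, evict 3, frames=[2,4] (faults so far: 4)
  step 10: ref 4 -> HIT, frames=[2,4] (faults so far: 4)
  Optimal total faults: 4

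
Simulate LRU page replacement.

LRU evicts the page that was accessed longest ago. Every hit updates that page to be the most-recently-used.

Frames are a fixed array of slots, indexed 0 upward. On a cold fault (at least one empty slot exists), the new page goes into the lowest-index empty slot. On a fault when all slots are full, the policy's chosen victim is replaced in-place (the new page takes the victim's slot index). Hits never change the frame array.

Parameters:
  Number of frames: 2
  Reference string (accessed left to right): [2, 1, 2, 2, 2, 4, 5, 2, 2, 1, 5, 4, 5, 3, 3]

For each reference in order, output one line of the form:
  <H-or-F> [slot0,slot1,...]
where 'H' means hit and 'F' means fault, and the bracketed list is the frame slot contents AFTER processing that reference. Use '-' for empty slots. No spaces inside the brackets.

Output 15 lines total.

F [2,-]
F [2,1]
H [2,1]
H [2,1]
H [2,1]
F [2,4]
F [5,4]
F [5,2]
H [5,2]
F [1,2]
F [1,5]
F [4,5]
H [4,5]
F [3,5]
H [3,5]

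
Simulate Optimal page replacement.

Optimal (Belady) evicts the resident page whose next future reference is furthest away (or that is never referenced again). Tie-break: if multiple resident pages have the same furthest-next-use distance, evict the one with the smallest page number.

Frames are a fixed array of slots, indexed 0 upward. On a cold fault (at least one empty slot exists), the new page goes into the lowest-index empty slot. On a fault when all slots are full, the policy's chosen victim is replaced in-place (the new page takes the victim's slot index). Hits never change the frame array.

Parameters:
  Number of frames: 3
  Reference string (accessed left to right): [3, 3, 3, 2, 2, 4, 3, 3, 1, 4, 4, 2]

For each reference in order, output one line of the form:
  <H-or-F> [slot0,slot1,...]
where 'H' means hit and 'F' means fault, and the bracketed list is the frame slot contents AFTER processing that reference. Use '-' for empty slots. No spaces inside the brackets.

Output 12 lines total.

F [3,-,-]
H [3,-,-]
H [3,-,-]
F [3,2,-]
H [3,2,-]
F [3,2,4]
H [3,2,4]
H [3,2,4]
F [1,2,4]
H [1,2,4]
H [1,2,4]
H [1,2,4]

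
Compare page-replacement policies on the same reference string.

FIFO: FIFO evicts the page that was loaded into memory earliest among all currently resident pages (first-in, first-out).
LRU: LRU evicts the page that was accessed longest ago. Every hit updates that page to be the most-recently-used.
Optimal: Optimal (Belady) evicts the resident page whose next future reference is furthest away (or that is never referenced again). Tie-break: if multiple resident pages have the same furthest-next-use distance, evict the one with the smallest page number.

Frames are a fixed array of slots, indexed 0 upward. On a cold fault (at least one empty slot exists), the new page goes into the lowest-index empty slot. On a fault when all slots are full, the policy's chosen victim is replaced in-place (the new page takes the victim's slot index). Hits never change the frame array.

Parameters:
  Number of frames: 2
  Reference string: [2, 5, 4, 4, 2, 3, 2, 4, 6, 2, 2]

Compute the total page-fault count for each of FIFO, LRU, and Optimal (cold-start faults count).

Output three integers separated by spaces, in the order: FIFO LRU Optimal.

--- FIFO ---
  step 0: ref 2 -> FAULT, frames=[2,-] (faults so far: 1)
  step 1: ref 5 -> FAULT, frames=[2,5] (faults so far: 2)
  step 2: ref 4 -> FAULT, evict 2, frames=[4,5] (faults so far: 3)
  step 3: ref 4 -> HIT, frames=[4,5] (faults so far: 3)
  step 4: ref 2 -> FAULT, evict 5, frames=[4,2] (faults so far: 4)
  step 5: ref 3 -> FAULT, evict 4, frames=[3,2] (faults so far: 5)
  step 6: ref 2 -> HIT, frames=[3,2] (faults so far: 5)
  step 7: ref 4 -> FAULT, evict 2, frames=[3,4] (faults so far: 6)
  step 8: ref 6 -> FAULT, evict 3, frames=[6,4] (faults so far: 7)
  step 9: ref 2 -> FAULT, evict 4, frames=[6,2] (faults so far: 8)
  step 10: ref 2 -> HIT, frames=[6,2] (faults so far: 8)
  FIFO total faults: 8
--- LRU ---
  step 0: ref 2 -> FAULT, frames=[2,-] (faults so far: 1)
  step 1: ref 5 -> FAULT, frames=[2,5] (faults so far: 2)
  step 2: ref 4 -> FAULT, evict 2, frames=[4,5] (faults so far: 3)
  step 3: ref 4 -> HIT, frames=[4,5] (faults so far: 3)
  step 4: ref 2 -> FAULT, evict 5, frames=[4,2] (faults so far: 4)
  step 5: ref 3 -> FAULT, evict 4, frames=[3,2] (faults so far: 5)
  step 6: ref 2 -> HIT, frames=[3,2] (faults so far: 5)
  step 7: ref 4 -> FAULT, evict 3, frames=[4,2] (faults so far: 6)
  step 8: ref 6 -> FAULT, evict 2, frames=[4,6] (faults so far: 7)
  step 9: ref 2 -> FAULT, evict 4, frames=[2,6] (faults so far: 8)
  step 10: ref 2 -> HIT, frames=[2,6] (faults so far: 8)
  LRU total faults: 8
--- Optimal ---
  step 0: ref 2 -> FAULT, frames=[2,-] (faults so far: 1)
  step 1: ref 5 -> FAULT, frames=[2,5] (faults so far: 2)
  step 2: ref 4 -> FAULT, evict 5, frames=[2,4] (faults so far: 3)
  step 3: ref 4 -> HIT, frames=[2,4] (faults so far: 3)
  step 4: ref 2 -> HIT, frames=[2,4] (faults so far: 3)
  step 5: ref 3 -> FAULT, evict 4, frames=[2,3] (faults so far: 4)
  step 6: ref 2 -> HIT, frames=[2,3] (faults so far: 4)
  step 7: ref 4 -> FAULT, evict 3, frames=[2,4] (faults so far: 5)
  step 8: ref 6 -> FAULT, evict 4, frames=[2,6] (faults so far: 6)
  step 9: ref 2 -> HIT, frames=[2,6] (faults so far: 6)
  step 10: ref 2 -> HIT, frames=[2,6] (faults so far: 6)
  Optimal total faults: 6

Answer: 8 8 6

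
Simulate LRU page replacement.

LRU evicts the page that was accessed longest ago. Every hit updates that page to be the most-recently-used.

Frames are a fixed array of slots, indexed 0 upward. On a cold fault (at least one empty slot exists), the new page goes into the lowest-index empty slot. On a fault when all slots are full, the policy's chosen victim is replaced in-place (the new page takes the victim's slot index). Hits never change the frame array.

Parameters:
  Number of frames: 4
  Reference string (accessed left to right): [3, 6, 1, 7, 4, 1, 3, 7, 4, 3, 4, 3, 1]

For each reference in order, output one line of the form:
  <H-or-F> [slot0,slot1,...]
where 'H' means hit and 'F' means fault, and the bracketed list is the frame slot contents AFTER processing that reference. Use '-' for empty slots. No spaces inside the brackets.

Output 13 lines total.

F [3,-,-,-]
F [3,6,-,-]
F [3,6,1,-]
F [3,6,1,7]
F [4,6,1,7]
H [4,6,1,7]
F [4,3,1,7]
H [4,3,1,7]
H [4,3,1,7]
H [4,3,1,7]
H [4,3,1,7]
H [4,3,1,7]
H [4,3,1,7]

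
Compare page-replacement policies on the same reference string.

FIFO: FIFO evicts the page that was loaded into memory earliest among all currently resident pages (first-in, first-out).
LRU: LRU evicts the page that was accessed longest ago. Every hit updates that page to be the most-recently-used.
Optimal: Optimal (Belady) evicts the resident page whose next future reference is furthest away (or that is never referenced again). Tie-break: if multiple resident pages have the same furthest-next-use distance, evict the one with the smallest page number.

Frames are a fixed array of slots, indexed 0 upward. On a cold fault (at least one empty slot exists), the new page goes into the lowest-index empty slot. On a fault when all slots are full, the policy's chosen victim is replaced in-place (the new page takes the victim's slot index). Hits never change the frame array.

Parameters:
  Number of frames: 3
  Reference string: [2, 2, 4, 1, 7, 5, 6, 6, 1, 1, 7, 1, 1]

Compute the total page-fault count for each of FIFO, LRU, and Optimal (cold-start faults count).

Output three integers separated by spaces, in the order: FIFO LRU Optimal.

--- FIFO ---
  step 0: ref 2 -> FAULT, frames=[2,-,-] (faults so far: 1)
  step 1: ref 2 -> HIT, frames=[2,-,-] (faults so far: 1)
  step 2: ref 4 -> FAULT, frames=[2,4,-] (faults so far: 2)
  step 3: ref 1 -> FAULT, frames=[2,4,1] (faults so far: 3)
  step 4: ref 7 -> FAULT, evict 2, frames=[7,4,1] (faults so far: 4)
  step 5: ref 5 -> FAULT, evict 4, frames=[7,5,1] (faults so far: 5)
  step 6: ref 6 -> FAULT, evict 1, frames=[7,5,6] (faults so far: 6)
  step 7: ref 6 -> HIT, frames=[7,5,6] (faults so far: 6)
  step 8: ref 1 -> FAULT, evict 7, frames=[1,5,6] (faults so far: 7)
  step 9: ref 1 -> HIT, frames=[1,5,6] (faults so far: 7)
  step 10: ref 7 -> FAULT, evict 5, frames=[1,7,6] (faults so far: 8)
  step 11: ref 1 -> HIT, frames=[1,7,6] (faults so far: 8)
  step 12: ref 1 -> HIT, frames=[1,7,6] (faults so far: 8)
  FIFO total faults: 8
--- LRU ---
  step 0: ref 2 -> FAULT, frames=[2,-,-] (faults so far: 1)
  step 1: ref 2 -> HIT, frames=[2,-,-] (faults so far: 1)
  step 2: ref 4 -> FAULT, frames=[2,4,-] (faults so far: 2)
  step 3: ref 1 -> FAULT, frames=[2,4,1] (faults so far: 3)
  step 4: ref 7 -> FAULT, evict 2, frames=[7,4,1] (faults so far: 4)
  step 5: ref 5 -> FAULT, evict 4, frames=[7,5,1] (faults so far: 5)
  step 6: ref 6 -> FAULT, evict 1, frames=[7,5,6] (faults so far: 6)
  step 7: ref 6 -> HIT, frames=[7,5,6] (faults so far: 6)
  step 8: ref 1 -> FAULT, evict 7, frames=[1,5,6] (faults so far: 7)
  step 9: ref 1 -> HIT, frames=[1,5,6] (faults so far: 7)
  step 10: ref 7 -> FAULT, evict 5, frames=[1,7,6] (faults so far: 8)
  step 11: ref 1 -> HIT, frames=[1,7,6] (faults so far: 8)
  step 12: ref 1 -> HIT, frames=[1,7,6] (faults so far: 8)
  LRU total faults: 8
--- Optimal ---
  step 0: ref 2 -> FAULT, frames=[2,-,-] (faults so far: 1)
  step 1: ref 2 -> HIT, frames=[2,-,-] (faults so far: 1)
  step 2: ref 4 -> FAULT, frames=[2,4,-] (faults so far: 2)
  step 3: ref 1 -> FAULT, frames=[2,4,1] (faults so far: 3)
  step 4: ref 7 -> FAULT, evict 2, frames=[7,4,1] (faults so far: 4)
  step 5: ref 5 -> FAULT, evict 4, frames=[7,5,1] (faults so far: 5)
  step 6: ref 6 -> FAULT, evict 5, frames=[7,6,1] (faults so far: 6)
  step 7: ref 6 -> HIT, frames=[7,6,1] (faults so far: 6)
  step 8: ref 1 -> HIT, frames=[7,6,1] (faults so far: 6)
  step 9: ref 1 -> HIT, frames=[7,6,1] (faults so far: 6)
  step 10: ref 7 -> HIT, frames=[7,6,1] (faults so far: 6)
  step 11: ref 1 -> HIT, frames=[7,6,1] (faults so far: 6)
  step 12: ref 1 -> HIT, frames=[7,6,1] (faults so far: 6)
  Optimal total faults: 6

Answer: 8 8 6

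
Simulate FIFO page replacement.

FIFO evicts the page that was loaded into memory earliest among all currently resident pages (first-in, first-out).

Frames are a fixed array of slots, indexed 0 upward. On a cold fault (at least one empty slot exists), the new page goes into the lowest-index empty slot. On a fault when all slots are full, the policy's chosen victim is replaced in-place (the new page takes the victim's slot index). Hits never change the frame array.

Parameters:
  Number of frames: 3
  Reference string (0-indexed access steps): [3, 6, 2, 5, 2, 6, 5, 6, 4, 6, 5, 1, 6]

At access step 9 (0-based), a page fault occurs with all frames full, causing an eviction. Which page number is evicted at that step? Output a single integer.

Answer: 2

Derivation:
Step 0: ref 3 -> FAULT, frames=[3,-,-]
Step 1: ref 6 -> FAULT, frames=[3,6,-]
Step 2: ref 2 -> FAULT, frames=[3,6,2]
Step 3: ref 5 -> FAULT, evict 3, frames=[5,6,2]
Step 4: ref 2 -> HIT, frames=[5,6,2]
Step 5: ref 6 -> HIT, frames=[5,6,2]
Step 6: ref 5 -> HIT, frames=[5,6,2]
Step 7: ref 6 -> HIT, frames=[5,6,2]
Step 8: ref 4 -> FAULT, evict 6, frames=[5,4,2]
Step 9: ref 6 -> FAULT, evict 2, frames=[5,4,6]
At step 9: evicted page 2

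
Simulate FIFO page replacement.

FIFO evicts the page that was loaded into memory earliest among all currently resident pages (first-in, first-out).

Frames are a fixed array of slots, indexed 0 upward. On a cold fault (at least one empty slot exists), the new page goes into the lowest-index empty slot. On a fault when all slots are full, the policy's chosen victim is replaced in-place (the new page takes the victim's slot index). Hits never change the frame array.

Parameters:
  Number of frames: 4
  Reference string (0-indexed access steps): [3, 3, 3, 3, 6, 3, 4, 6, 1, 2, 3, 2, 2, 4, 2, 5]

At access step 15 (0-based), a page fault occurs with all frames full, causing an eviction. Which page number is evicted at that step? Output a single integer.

Step 0: ref 3 -> FAULT, frames=[3,-,-,-]
Step 1: ref 3 -> HIT, frames=[3,-,-,-]
Step 2: ref 3 -> HIT, frames=[3,-,-,-]
Step 3: ref 3 -> HIT, frames=[3,-,-,-]
Step 4: ref 6 -> FAULT, frames=[3,6,-,-]
Step 5: ref 3 -> HIT, frames=[3,6,-,-]
Step 6: ref 4 -> FAULT, frames=[3,6,4,-]
Step 7: ref 6 -> HIT, frames=[3,6,4,-]
Step 8: ref 1 -> FAULT, frames=[3,6,4,1]
Step 9: ref 2 -> FAULT, evict 3, frames=[2,6,4,1]
Step 10: ref 3 -> FAULT, evict 6, frames=[2,3,4,1]
Step 11: ref 2 -> HIT, frames=[2,3,4,1]
Step 12: ref 2 -> HIT, frames=[2,3,4,1]
Step 13: ref 4 -> HIT, frames=[2,3,4,1]
Step 14: ref 2 -> HIT, frames=[2,3,4,1]
Step 15: ref 5 -> FAULT, evict 4, frames=[2,3,5,1]
At step 15: evicted page 4

Answer: 4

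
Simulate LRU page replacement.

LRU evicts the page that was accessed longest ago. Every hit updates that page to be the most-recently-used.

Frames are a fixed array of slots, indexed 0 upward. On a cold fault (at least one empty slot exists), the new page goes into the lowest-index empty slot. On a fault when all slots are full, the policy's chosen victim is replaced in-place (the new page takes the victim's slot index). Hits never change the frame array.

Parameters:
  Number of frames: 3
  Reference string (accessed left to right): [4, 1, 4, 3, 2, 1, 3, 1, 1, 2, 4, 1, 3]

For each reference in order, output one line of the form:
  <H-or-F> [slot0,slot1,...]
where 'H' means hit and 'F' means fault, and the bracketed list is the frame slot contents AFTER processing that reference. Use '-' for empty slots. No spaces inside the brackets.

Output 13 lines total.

F [4,-,-]
F [4,1,-]
H [4,1,-]
F [4,1,3]
F [4,2,3]
F [1,2,3]
H [1,2,3]
H [1,2,3]
H [1,2,3]
H [1,2,3]
F [1,2,4]
H [1,2,4]
F [1,3,4]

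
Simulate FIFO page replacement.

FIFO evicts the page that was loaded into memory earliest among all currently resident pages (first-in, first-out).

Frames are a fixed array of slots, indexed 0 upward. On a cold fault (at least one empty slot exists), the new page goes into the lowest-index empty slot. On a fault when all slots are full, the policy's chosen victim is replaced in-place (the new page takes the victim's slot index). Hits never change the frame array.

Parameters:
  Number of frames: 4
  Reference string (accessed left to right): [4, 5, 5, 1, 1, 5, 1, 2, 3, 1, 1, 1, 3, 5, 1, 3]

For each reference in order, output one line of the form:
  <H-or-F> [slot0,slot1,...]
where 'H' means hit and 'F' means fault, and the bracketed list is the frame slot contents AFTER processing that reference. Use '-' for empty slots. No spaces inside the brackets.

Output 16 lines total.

F [4,-,-,-]
F [4,5,-,-]
H [4,5,-,-]
F [4,5,1,-]
H [4,5,1,-]
H [4,5,1,-]
H [4,5,1,-]
F [4,5,1,2]
F [3,5,1,2]
H [3,5,1,2]
H [3,5,1,2]
H [3,5,1,2]
H [3,5,1,2]
H [3,5,1,2]
H [3,5,1,2]
H [3,5,1,2]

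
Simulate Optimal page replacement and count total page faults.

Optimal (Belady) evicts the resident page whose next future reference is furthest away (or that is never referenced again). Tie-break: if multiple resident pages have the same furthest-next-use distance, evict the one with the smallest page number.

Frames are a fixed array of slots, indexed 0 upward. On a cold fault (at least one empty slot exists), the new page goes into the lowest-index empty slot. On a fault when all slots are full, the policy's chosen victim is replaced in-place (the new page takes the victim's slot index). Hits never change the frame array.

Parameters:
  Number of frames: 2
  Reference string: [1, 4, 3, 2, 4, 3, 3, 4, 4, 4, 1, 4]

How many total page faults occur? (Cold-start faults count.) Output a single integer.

Answer: 6

Derivation:
Step 0: ref 1 → FAULT, frames=[1,-]
Step 1: ref 4 → FAULT, frames=[1,4]
Step 2: ref 3 → FAULT (evict 1), frames=[3,4]
Step 3: ref 2 → FAULT (evict 3), frames=[2,4]
Step 4: ref 4 → HIT, frames=[2,4]
Step 5: ref 3 → FAULT (evict 2), frames=[3,4]
Step 6: ref 3 → HIT, frames=[3,4]
Step 7: ref 4 → HIT, frames=[3,4]
Step 8: ref 4 → HIT, frames=[3,4]
Step 9: ref 4 → HIT, frames=[3,4]
Step 10: ref 1 → FAULT (evict 3), frames=[1,4]
Step 11: ref 4 → HIT, frames=[1,4]
Total faults: 6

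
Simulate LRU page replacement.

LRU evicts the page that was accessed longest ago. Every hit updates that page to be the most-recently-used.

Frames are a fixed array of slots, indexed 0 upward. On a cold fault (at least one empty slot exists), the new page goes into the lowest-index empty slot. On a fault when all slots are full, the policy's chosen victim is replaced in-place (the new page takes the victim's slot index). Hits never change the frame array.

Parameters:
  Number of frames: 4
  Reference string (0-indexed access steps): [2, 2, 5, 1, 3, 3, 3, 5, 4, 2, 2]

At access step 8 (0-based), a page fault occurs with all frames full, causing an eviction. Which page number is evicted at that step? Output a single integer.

Step 0: ref 2 -> FAULT, frames=[2,-,-,-]
Step 1: ref 2 -> HIT, frames=[2,-,-,-]
Step 2: ref 5 -> FAULT, frames=[2,5,-,-]
Step 3: ref 1 -> FAULT, frames=[2,5,1,-]
Step 4: ref 3 -> FAULT, frames=[2,5,1,3]
Step 5: ref 3 -> HIT, frames=[2,5,1,3]
Step 6: ref 3 -> HIT, frames=[2,5,1,3]
Step 7: ref 5 -> HIT, frames=[2,5,1,3]
Step 8: ref 4 -> FAULT, evict 2, frames=[4,5,1,3]
At step 8: evicted page 2

Answer: 2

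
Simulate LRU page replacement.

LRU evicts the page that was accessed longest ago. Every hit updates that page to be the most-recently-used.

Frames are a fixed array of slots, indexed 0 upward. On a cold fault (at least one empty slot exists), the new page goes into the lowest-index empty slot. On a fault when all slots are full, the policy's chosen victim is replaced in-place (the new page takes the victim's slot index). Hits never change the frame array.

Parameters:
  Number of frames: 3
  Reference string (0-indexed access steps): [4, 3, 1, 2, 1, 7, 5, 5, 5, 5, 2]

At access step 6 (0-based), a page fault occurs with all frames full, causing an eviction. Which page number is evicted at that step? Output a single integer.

Answer: 2

Derivation:
Step 0: ref 4 -> FAULT, frames=[4,-,-]
Step 1: ref 3 -> FAULT, frames=[4,3,-]
Step 2: ref 1 -> FAULT, frames=[4,3,1]
Step 3: ref 2 -> FAULT, evict 4, frames=[2,3,1]
Step 4: ref 1 -> HIT, frames=[2,3,1]
Step 5: ref 7 -> FAULT, evict 3, frames=[2,7,1]
Step 6: ref 5 -> FAULT, evict 2, frames=[5,7,1]
At step 6: evicted page 2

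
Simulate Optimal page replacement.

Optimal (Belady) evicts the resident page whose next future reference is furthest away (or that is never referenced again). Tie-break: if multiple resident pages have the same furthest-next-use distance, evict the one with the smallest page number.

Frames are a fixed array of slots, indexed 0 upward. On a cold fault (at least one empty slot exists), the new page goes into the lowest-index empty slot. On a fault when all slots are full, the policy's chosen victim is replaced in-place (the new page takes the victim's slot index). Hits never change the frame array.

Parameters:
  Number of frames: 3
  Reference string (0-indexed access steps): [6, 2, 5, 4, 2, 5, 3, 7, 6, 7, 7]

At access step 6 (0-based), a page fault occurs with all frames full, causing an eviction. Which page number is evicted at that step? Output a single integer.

Step 0: ref 6 -> FAULT, frames=[6,-,-]
Step 1: ref 2 -> FAULT, frames=[6,2,-]
Step 2: ref 5 -> FAULT, frames=[6,2,5]
Step 3: ref 4 -> FAULT, evict 6, frames=[4,2,5]
Step 4: ref 2 -> HIT, frames=[4,2,5]
Step 5: ref 5 -> HIT, frames=[4,2,5]
Step 6: ref 3 -> FAULT, evict 2, frames=[4,3,5]
At step 6: evicted page 2

Answer: 2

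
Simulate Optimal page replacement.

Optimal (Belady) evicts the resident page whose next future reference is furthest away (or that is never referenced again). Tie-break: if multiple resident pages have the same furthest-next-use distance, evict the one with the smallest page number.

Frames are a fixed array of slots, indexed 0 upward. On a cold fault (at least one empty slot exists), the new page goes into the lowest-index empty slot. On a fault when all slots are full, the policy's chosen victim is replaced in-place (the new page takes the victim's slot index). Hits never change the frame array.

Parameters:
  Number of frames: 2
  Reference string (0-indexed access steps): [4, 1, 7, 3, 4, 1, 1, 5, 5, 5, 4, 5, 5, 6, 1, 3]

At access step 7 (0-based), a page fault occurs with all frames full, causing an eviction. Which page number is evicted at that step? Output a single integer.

Step 0: ref 4 -> FAULT, frames=[4,-]
Step 1: ref 1 -> FAULT, frames=[4,1]
Step 2: ref 7 -> FAULT, evict 1, frames=[4,7]
Step 3: ref 3 -> FAULT, evict 7, frames=[4,3]
Step 4: ref 4 -> HIT, frames=[4,3]
Step 5: ref 1 -> FAULT, evict 3, frames=[4,1]
Step 6: ref 1 -> HIT, frames=[4,1]
Step 7: ref 5 -> FAULT, evict 1, frames=[4,5]
At step 7: evicted page 1

Answer: 1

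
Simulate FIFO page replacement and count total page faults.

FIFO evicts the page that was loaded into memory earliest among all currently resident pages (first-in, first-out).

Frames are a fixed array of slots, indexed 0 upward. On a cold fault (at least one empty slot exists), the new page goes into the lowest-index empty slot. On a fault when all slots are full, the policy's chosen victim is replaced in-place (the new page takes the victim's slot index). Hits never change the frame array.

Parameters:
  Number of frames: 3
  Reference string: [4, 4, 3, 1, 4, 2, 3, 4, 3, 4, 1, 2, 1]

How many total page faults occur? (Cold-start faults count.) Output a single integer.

Step 0: ref 4 → FAULT, frames=[4,-,-]
Step 1: ref 4 → HIT, frames=[4,-,-]
Step 2: ref 3 → FAULT, frames=[4,3,-]
Step 3: ref 1 → FAULT, frames=[4,3,1]
Step 4: ref 4 → HIT, frames=[4,3,1]
Step 5: ref 2 → FAULT (evict 4), frames=[2,3,1]
Step 6: ref 3 → HIT, frames=[2,3,1]
Step 7: ref 4 → FAULT (evict 3), frames=[2,4,1]
Step 8: ref 3 → FAULT (evict 1), frames=[2,4,3]
Step 9: ref 4 → HIT, frames=[2,4,3]
Step 10: ref 1 → FAULT (evict 2), frames=[1,4,3]
Step 11: ref 2 → FAULT (evict 4), frames=[1,2,3]
Step 12: ref 1 → HIT, frames=[1,2,3]
Total faults: 8

Answer: 8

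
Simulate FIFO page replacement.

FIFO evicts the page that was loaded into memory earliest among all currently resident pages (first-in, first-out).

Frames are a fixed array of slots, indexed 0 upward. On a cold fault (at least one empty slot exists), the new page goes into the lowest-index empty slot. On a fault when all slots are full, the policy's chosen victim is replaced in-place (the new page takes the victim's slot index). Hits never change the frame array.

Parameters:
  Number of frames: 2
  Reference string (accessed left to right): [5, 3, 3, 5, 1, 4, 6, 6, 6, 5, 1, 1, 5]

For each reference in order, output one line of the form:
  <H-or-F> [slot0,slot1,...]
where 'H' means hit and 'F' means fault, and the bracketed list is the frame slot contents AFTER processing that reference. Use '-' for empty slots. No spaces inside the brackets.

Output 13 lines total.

F [5,-]
F [5,3]
H [5,3]
H [5,3]
F [1,3]
F [1,4]
F [6,4]
H [6,4]
H [6,4]
F [6,5]
F [1,5]
H [1,5]
H [1,5]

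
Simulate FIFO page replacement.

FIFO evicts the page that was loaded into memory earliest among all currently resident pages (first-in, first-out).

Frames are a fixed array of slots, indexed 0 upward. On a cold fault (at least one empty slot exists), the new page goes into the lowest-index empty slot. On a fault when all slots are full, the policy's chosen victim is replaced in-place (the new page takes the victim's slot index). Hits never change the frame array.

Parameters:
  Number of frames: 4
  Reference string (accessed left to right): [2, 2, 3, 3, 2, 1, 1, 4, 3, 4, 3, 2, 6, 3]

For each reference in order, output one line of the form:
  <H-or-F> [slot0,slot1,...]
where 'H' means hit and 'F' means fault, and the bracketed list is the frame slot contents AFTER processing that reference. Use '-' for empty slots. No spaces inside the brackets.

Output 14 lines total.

F [2,-,-,-]
H [2,-,-,-]
F [2,3,-,-]
H [2,3,-,-]
H [2,3,-,-]
F [2,3,1,-]
H [2,3,1,-]
F [2,3,1,4]
H [2,3,1,4]
H [2,3,1,4]
H [2,3,1,4]
H [2,3,1,4]
F [6,3,1,4]
H [6,3,1,4]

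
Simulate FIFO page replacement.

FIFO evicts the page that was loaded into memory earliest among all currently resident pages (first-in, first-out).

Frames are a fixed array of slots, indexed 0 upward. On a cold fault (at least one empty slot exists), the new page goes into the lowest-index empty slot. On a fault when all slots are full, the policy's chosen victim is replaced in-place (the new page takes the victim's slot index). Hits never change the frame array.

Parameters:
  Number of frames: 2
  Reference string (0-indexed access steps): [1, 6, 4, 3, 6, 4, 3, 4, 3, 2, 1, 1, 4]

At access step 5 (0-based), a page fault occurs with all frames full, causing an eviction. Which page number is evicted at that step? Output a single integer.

Step 0: ref 1 -> FAULT, frames=[1,-]
Step 1: ref 6 -> FAULT, frames=[1,6]
Step 2: ref 4 -> FAULT, evict 1, frames=[4,6]
Step 3: ref 3 -> FAULT, evict 6, frames=[4,3]
Step 4: ref 6 -> FAULT, evict 4, frames=[6,3]
Step 5: ref 4 -> FAULT, evict 3, frames=[6,4]
At step 5: evicted page 3

Answer: 3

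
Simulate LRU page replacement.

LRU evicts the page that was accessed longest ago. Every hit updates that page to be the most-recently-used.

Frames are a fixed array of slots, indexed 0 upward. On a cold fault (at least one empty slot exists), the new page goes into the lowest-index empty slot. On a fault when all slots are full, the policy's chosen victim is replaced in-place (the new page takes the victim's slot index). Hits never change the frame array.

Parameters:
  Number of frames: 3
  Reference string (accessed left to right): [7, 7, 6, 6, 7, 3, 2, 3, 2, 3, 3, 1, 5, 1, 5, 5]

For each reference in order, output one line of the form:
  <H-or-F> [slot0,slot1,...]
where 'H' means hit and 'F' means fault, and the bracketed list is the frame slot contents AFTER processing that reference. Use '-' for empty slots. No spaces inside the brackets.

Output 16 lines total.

F [7,-,-]
H [7,-,-]
F [7,6,-]
H [7,6,-]
H [7,6,-]
F [7,6,3]
F [7,2,3]
H [7,2,3]
H [7,2,3]
H [7,2,3]
H [7,2,3]
F [1,2,3]
F [1,5,3]
H [1,5,3]
H [1,5,3]
H [1,5,3]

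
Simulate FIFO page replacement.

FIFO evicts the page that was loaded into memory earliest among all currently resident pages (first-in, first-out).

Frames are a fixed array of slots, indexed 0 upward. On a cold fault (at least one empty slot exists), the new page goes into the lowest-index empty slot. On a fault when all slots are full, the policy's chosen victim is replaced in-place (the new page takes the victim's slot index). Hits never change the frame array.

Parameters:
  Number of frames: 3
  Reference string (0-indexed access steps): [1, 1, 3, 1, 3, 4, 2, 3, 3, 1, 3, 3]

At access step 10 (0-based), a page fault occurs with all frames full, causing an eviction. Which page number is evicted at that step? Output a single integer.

Step 0: ref 1 -> FAULT, frames=[1,-,-]
Step 1: ref 1 -> HIT, frames=[1,-,-]
Step 2: ref 3 -> FAULT, frames=[1,3,-]
Step 3: ref 1 -> HIT, frames=[1,3,-]
Step 4: ref 3 -> HIT, frames=[1,3,-]
Step 5: ref 4 -> FAULT, frames=[1,3,4]
Step 6: ref 2 -> FAULT, evict 1, frames=[2,3,4]
Step 7: ref 3 -> HIT, frames=[2,3,4]
Step 8: ref 3 -> HIT, frames=[2,3,4]
Step 9: ref 1 -> FAULT, evict 3, frames=[2,1,4]
Step 10: ref 3 -> FAULT, evict 4, frames=[2,1,3]
At step 10: evicted page 4

Answer: 4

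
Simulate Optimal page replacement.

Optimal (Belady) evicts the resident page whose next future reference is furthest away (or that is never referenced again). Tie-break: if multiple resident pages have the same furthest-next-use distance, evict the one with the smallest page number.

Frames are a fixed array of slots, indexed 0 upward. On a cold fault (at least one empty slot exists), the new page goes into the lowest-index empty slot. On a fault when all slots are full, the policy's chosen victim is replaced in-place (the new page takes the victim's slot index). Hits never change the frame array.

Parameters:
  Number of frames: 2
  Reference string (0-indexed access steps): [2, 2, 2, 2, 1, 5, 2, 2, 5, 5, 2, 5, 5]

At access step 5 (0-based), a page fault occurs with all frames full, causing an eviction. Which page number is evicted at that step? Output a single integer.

Step 0: ref 2 -> FAULT, frames=[2,-]
Step 1: ref 2 -> HIT, frames=[2,-]
Step 2: ref 2 -> HIT, frames=[2,-]
Step 3: ref 2 -> HIT, frames=[2,-]
Step 4: ref 1 -> FAULT, frames=[2,1]
Step 5: ref 5 -> FAULT, evict 1, frames=[2,5]
At step 5: evicted page 1

Answer: 1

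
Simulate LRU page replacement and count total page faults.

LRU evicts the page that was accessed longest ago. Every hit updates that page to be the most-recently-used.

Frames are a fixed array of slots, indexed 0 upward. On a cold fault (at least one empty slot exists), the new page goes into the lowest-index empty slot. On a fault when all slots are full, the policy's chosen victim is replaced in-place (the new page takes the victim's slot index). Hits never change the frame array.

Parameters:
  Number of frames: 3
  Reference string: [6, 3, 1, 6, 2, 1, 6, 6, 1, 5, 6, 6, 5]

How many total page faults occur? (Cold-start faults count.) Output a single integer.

Step 0: ref 6 → FAULT, frames=[6,-,-]
Step 1: ref 3 → FAULT, frames=[6,3,-]
Step 2: ref 1 → FAULT, frames=[6,3,1]
Step 3: ref 6 → HIT, frames=[6,3,1]
Step 4: ref 2 → FAULT (evict 3), frames=[6,2,1]
Step 5: ref 1 → HIT, frames=[6,2,1]
Step 6: ref 6 → HIT, frames=[6,2,1]
Step 7: ref 6 → HIT, frames=[6,2,1]
Step 8: ref 1 → HIT, frames=[6,2,1]
Step 9: ref 5 → FAULT (evict 2), frames=[6,5,1]
Step 10: ref 6 → HIT, frames=[6,5,1]
Step 11: ref 6 → HIT, frames=[6,5,1]
Step 12: ref 5 → HIT, frames=[6,5,1]
Total faults: 5

Answer: 5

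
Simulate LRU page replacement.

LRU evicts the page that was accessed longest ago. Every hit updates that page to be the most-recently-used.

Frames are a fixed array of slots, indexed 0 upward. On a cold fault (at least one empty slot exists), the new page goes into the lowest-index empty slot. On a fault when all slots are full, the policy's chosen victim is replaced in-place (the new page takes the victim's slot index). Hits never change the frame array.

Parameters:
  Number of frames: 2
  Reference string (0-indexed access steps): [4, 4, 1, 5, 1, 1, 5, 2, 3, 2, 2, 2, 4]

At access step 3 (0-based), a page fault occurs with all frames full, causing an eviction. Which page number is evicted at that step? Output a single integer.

Step 0: ref 4 -> FAULT, frames=[4,-]
Step 1: ref 4 -> HIT, frames=[4,-]
Step 2: ref 1 -> FAULT, frames=[4,1]
Step 3: ref 5 -> FAULT, evict 4, frames=[5,1]
At step 3: evicted page 4

Answer: 4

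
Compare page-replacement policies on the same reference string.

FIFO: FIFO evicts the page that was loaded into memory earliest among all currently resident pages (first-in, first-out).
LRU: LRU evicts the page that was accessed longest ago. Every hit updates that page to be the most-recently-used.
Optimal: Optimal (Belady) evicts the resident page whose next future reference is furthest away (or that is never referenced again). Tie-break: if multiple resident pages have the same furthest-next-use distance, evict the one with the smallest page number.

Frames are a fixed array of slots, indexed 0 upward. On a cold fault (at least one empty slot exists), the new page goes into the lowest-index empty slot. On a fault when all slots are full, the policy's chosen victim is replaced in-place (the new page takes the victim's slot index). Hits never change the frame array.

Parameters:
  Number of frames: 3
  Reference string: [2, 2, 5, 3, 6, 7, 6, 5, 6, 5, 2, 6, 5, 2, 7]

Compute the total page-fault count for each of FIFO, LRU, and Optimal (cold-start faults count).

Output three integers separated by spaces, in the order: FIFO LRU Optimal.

--- FIFO ---
  step 0: ref 2 -> FAULT, frames=[2,-,-] (faults so far: 1)
  step 1: ref 2 -> HIT, frames=[2,-,-] (faults so far: 1)
  step 2: ref 5 -> FAULT, frames=[2,5,-] (faults so far: 2)
  step 3: ref 3 -> FAULT, frames=[2,5,3] (faults so far: 3)
  step 4: ref 6 -> FAULT, evict 2, frames=[6,5,3] (faults so far: 4)
  step 5: ref 7 -> FAULT, evict 5, frames=[6,7,3] (faults so far: 5)
  step 6: ref 6 -> HIT, frames=[6,7,3] (faults so far: 5)
  step 7: ref 5 -> FAULT, evict 3, frames=[6,7,5] (faults so far: 6)
  step 8: ref 6 -> HIT, frames=[6,7,5] (faults so far: 6)
  step 9: ref 5 -> HIT, frames=[6,7,5] (faults so far: 6)
  step 10: ref 2 -> FAULT, evict 6, frames=[2,7,5] (faults so far: 7)
  step 11: ref 6 -> FAULT, evict 7, frames=[2,6,5] (faults so far: 8)
  step 12: ref 5 -> HIT, frames=[2,6,5] (faults so far: 8)
  step 13: ref 2 -> HIT, frames=[2,6,5] (faults so far: 8)
  step 14: ref 7 -> FAULT, evict 5, frames=[2,6,7] (faults so far: 9)
  FIFO total faults: 9
--- LRU ---
  step 0: ref 2 -> FAULT, frames=[2,-,-] (faults so far: 1)
  step 1: ref 2 -> HIT, frames=[2,-,-] (faults so far: 1)
  step 2: ref 5 -> FAULT, frames=[2,5,-] (faults so far: 2)
  step 3: ref 3 -> FAULT, frames=[2,5,3] (faults so far: 3)
  step 4: ref 6 -> FAULT, evict 2, frames=[6,5,3] (faults so far: 4)
  step 5: ref 7 -> FAULT, evict 5, frames=[6,7,3] (faults so far: 5)
  step 6: ref 6 -> HIT, frames=[6,7,3] (faults so far: 5)
  step 7: ref 5 -> FAULT, evict 3, frames=[6,7,5] (faults so far: 6)
  step 8: ref 6 -> HIT, frames=[6,7,5] (faults so far: 6)
  step 9: ref 5 -> HIT, frames=[6,7,5] (faults so far: 6)
  step 10: ref 2 -> FAULT, evict 7, frames=[6,2,5] (faults so far: 7)
  step 11: ref 6 -> HIT, frames=[6,2,5] (faults so far: 7)
  step 12: ref 5 -> HIT, frames=[6,2,5] (faults so far: 7)
  step 13: ref 2 -> HIT, frames=[6,2,5] (faults so far: 7)
  step 14: ref 7 -> FAULT, evict 6, frames=[7,2,5] (faults so far: 8)
  LRU total faults: 8
--- Optimal ---
  step 0: ref 2 -> FAULT, frames=[2,-,-] (faults so far: 1)
  step 1: ref 2 -> HIT, frames=[2,-,-] (faults so far: 1)
  step 2: ref 5 -> FAULT, frames=[2,5,-] (faults so far: 2)
  step 3: ref 3 -> FAULT, frames=[2,5,3] (faults so far: 3)
  step 4: ref 6 -> FAULT, evict 3, frames=[2,5,6] (faults so far: 4)
  step 5: ref 7 -> FAULT, evict 2, frames=[7,5,6] (faults so far: 5)
  step 6: ref 6 -> HIT, frames=[7,5,6] (faults so far: 5)
  step 7: ref 5 -> HIT, frames=[7,5,6] (faults so far: 5)
  step 8: ref 6 -> HIT, frames=[7,5,6] (faults so far: 5)
  step 9: ref 5 -> HIT, frames=[7,5,6] (faults so far: 5)
  step 10: ref 2 -> FAULT, evict 7, frames=[2,5,6] (faults so far: 6)
  step 11: ref 6 -> HIT, frames=[2,5,6] (faults so far: 6)
  step 12: ref 5 -> HIT, frames=[2,5,6] (faults so far: 6)
  step 13: ref 2 -> HIT, frames=[2,5,6] (faults so far: 6)
  step 14: ref 7 -> FAULT, evict 2, frames=[7,5,6] (faults so far: 7)
  Optimal total faults: 7

Answer: 9 8 7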